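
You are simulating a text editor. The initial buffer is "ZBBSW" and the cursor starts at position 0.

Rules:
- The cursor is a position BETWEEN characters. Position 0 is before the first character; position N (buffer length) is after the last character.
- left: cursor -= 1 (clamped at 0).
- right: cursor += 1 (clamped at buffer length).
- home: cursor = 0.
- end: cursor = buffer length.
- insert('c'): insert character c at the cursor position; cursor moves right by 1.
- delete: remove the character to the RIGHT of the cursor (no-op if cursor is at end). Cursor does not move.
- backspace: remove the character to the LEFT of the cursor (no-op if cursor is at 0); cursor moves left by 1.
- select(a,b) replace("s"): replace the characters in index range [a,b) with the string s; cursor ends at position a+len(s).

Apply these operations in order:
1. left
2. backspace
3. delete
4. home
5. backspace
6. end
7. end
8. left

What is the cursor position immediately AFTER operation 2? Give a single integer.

After op 1 (left): buf='ZBBSW' cursor=0
After op 2 (backspace): buf='ZBBSW' cursor=0

Answer: 0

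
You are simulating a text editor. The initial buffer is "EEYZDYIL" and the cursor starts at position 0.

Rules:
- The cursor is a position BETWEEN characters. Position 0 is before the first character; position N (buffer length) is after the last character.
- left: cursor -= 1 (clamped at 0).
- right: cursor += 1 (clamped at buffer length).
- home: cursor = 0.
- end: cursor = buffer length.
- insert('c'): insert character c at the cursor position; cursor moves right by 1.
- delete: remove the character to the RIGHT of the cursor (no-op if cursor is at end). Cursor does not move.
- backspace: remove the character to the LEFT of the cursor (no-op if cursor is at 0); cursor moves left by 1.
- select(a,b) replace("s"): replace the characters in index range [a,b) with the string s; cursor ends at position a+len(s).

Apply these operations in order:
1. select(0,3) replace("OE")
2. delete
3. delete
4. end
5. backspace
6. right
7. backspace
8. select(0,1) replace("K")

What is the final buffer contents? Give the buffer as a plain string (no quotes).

Answer: KEY

Derivation:
After op 1 (select(0,3) replace("OE")): buf='OEZDYIL' cursor=2
After op 2 (delete): buf='OEDYIL' cursor=2
After op 3 (delete): buf='OEYIL' cursor=2
After op 4 (end): buf='OEYIL' cursor=5
After op 5 (backspace): buf='OEYI' cursor=4
After op 6 (right): buf='OEYI' cursor=4
After op 7 (backspace): buf='OEY' cursor=3
After op 8 (select(0,1) replace("K")): buf='KEY' cursor=1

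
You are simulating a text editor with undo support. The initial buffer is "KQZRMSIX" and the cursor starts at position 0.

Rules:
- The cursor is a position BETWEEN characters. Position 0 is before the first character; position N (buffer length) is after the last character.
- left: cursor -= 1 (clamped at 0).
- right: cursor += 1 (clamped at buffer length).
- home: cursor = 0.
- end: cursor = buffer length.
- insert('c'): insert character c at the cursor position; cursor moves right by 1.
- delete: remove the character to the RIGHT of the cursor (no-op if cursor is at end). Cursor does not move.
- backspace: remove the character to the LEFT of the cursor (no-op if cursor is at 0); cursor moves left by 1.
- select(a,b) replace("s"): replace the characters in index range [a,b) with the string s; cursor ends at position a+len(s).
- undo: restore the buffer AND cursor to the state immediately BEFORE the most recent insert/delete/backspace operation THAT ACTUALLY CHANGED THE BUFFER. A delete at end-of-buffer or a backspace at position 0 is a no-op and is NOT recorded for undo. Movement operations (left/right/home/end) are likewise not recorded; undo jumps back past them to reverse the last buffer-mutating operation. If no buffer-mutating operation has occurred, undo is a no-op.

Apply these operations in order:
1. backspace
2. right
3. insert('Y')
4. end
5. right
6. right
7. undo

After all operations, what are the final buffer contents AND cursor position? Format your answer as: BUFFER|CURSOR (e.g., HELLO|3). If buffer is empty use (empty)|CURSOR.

After op 1 (backspace): buf='KQZRMSIX' cursor=0
After op 2 (right): buf='KQZRMSIX' cursor=1
After op 3 (insert('Y')): buf='KYQZRMSIX' cursor=2
After op 4 (end): buf='KYQZRMSIX' cursor=9
After op 5 (right): buf='KYQZRMSIX' cursor=9
After op 6 (right): buf='KYQZRMSIX' cursor=9
After op 7 (undo): buf='KQZRMSIX' cursor=1

Answer: KQZRMSIX|1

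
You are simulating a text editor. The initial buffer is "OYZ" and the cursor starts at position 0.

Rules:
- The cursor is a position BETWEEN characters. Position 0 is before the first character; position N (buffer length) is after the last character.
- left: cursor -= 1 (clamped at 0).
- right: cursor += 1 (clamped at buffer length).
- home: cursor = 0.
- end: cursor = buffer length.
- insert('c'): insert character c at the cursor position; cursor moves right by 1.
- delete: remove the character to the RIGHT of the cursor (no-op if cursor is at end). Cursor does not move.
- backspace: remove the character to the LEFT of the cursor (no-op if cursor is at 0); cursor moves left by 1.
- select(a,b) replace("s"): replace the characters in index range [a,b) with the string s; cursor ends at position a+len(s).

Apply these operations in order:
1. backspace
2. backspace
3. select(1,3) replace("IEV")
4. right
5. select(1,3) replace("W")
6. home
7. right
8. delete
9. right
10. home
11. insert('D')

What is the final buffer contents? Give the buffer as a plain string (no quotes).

Answer: DOV

Derivation:
After op 1 (backspace): buf='OYZ' cursor=0
After op 2 (backspace): buf='OYZ' cursor=0
After op 3 (select(1,3) replace("IEV")): buf='OIEV' cursor=4
After op 4 (right): buf='OIEV' cursor=4
After op 5 (select(1,3) replace("W")): buf='OWV' cursor=2
After op 6 (home): buf='OWV' cursor=0
After op 7 (right): buf='OWV' cursor=1
After op 8 (delete): buf='OV' cursor=1
After op 9 (right): buf='OV' cursor=2
After op 10 (home): buf='OV' cursor=0
After op 11 (insert('D')): buf='DOV' cursor=1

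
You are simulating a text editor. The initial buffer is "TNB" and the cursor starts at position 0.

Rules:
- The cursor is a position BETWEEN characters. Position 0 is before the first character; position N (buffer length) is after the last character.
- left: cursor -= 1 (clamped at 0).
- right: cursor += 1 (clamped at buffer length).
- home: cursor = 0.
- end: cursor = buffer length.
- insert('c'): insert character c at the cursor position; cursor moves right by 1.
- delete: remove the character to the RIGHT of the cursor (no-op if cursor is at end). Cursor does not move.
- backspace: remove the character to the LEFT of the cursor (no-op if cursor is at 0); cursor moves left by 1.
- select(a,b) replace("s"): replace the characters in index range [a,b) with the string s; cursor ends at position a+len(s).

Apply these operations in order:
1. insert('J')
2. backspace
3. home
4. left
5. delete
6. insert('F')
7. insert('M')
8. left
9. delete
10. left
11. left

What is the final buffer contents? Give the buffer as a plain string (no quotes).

Answer: FNB

Derivation:
After op 1 (insert('J')): buf='JTNB' cursor=1
After op 2 (backspace): buf='TNB' cursor=0
After op 3 (home): buf='TNB' cursor=0
After op 4 (left): buf='TNB' cursor=0
After op 5 (delete): buf='NB' cursor=0
After op 6 (insert('F')): buf='FNB' cursor=1
After op 7 (insert('M')): buf='FMNB' cursor=2
After op 8 (left): buf='FMNB' cursor=1
After op 9 (delete): buf='FNB' cursor=1
After op 10 (left): buf='FNB' cursor=0
After op 11 (left): buf='FNB' cursor=0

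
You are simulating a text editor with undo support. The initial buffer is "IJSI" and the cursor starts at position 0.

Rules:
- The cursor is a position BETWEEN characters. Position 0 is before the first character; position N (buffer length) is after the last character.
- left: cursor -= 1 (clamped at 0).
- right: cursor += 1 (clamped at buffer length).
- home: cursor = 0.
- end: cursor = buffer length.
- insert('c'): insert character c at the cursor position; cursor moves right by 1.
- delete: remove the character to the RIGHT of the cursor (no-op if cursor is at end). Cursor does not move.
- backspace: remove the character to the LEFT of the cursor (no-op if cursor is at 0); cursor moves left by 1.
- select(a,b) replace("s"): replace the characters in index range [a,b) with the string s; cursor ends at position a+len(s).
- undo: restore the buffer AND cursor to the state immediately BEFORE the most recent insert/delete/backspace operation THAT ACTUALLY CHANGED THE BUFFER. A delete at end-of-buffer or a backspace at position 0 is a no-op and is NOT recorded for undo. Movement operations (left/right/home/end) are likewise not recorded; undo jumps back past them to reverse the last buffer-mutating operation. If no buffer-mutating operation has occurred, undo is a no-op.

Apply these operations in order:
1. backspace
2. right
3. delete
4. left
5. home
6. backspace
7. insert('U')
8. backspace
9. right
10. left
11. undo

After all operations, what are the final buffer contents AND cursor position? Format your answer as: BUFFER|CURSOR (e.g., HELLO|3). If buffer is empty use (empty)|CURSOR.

After op 1 (backspace): buf='IJSI' cursor=0
After op 2 (right): buf='IJSI' cursor=1
After op 3 (delete): buf='ISI' cursor=1
After op 4 (left): buf='ISI' cursor=0
After op 5 (home): buf='ISI' cursor=0
After op 6 (backspace): buf='ISI' cursor=0
After op 7 (insert('U')): buf='UISI' cursor=1
After op 8 (backspace): buf='ISI' cursor=0
After op 9 (right): buf='ISI' cursor=1
After op 10 (left): buf='ISI' cursor=0
After op 11 (undo): buf='UISI' cursor=1

Answer: UISI|1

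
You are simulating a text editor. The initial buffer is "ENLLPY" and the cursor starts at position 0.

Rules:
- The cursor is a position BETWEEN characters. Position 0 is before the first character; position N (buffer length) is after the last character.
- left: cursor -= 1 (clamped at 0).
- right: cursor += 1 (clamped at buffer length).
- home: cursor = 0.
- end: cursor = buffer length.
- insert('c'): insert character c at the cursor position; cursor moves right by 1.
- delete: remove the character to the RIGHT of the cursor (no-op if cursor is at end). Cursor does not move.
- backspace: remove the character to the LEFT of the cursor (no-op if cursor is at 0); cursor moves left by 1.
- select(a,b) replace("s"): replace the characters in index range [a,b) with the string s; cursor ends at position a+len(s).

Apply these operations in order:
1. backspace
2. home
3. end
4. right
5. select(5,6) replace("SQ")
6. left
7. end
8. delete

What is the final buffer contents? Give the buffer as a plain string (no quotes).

Answer: ENLLPSQ

Derivation:
After op 1 (backspace): buf='ENLLPY' cursor=0
After op 2 (home): buf='ENLLPY' cursor=0
After op 3 (end): buf='ENLLPY' cursor=6
After op 4 (right): buf='ENLLPY' cursor=6
After op 5 (select(5,6) replace("SQ")): buf='ENLLPSQ' cursor=7
After op 6 (left): buf='ENLLPSQ' cursor=6
After op 7 (end): buf='ENLLPSQ' cursor=7
After op 8 (delete): buf='ENLLPSQ' cursor=7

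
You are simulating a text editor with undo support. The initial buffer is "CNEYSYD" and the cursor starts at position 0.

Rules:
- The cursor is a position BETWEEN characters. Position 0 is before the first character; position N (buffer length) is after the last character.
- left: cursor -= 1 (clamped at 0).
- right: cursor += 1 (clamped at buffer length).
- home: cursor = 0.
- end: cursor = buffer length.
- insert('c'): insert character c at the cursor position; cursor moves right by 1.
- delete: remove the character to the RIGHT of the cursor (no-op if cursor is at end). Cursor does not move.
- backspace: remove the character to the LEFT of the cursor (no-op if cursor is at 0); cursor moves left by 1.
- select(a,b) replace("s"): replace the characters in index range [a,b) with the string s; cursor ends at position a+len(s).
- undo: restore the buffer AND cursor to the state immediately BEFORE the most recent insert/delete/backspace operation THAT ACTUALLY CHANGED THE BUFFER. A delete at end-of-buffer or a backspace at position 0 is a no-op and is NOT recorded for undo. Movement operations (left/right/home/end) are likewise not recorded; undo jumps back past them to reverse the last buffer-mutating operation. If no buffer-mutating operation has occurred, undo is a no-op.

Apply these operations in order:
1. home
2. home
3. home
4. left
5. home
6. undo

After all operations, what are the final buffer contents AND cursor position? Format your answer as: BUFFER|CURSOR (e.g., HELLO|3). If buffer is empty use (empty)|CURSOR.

Answer: CNEYSYD|0

Derivation:
After op 1 (home): buf='CNEYSYD' cursor=0
After op 2 (home): buf='CNEYSYD' cursor=0
After op 3 (home): buf='CNEYSYD' cursor=0
After op 4 (left): buf='CNEYSYD' cursor=0
After op 5 (home): buf='CNEYSYD' cursor=0
After op 6 (undo): buf='CNEYSYD' cursor=0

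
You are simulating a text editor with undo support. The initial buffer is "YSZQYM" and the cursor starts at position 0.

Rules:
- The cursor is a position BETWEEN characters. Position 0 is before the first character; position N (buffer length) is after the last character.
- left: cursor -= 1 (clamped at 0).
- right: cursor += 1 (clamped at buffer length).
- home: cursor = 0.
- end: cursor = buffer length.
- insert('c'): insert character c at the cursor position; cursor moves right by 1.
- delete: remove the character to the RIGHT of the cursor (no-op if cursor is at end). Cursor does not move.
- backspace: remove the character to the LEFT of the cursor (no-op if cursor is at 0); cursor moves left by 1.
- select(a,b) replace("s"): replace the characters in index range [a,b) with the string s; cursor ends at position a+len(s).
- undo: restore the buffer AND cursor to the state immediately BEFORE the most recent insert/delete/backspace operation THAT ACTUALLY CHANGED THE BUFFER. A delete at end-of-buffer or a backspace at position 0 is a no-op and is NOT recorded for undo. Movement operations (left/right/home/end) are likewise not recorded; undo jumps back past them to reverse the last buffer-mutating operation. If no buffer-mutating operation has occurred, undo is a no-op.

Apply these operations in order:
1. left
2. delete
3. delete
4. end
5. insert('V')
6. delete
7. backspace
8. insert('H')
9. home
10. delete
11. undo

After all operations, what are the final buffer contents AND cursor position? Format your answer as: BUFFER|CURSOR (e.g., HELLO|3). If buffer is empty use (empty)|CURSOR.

Answer: ZQYMH|0

Derivation:
After op 1 (left): buf='YSZQYM' cursor=0
After op 2 (delete): buf='SZQYM' cursor=0
After op 3 (delete): buf='ZQYM' cursor=0
After op 4 (end): buf='ZQYM' cursor=4
After op 5 (insert('V')): buf='ZQYMV' cursor=5
After op 6 (delete): buf='ZQYMV' cursor=5
After op 7 (backspace): buf='ZQYM' cursor=4
After op 8 (insert('H')): buf='ZQYMH' cursor=5
After op 9 (home): buf='ZQYMH' cursor=0
After op 10 (delete): buf='QYMH' cursor=0
After op 11 (undo): buf='ZQYMH' cursor=0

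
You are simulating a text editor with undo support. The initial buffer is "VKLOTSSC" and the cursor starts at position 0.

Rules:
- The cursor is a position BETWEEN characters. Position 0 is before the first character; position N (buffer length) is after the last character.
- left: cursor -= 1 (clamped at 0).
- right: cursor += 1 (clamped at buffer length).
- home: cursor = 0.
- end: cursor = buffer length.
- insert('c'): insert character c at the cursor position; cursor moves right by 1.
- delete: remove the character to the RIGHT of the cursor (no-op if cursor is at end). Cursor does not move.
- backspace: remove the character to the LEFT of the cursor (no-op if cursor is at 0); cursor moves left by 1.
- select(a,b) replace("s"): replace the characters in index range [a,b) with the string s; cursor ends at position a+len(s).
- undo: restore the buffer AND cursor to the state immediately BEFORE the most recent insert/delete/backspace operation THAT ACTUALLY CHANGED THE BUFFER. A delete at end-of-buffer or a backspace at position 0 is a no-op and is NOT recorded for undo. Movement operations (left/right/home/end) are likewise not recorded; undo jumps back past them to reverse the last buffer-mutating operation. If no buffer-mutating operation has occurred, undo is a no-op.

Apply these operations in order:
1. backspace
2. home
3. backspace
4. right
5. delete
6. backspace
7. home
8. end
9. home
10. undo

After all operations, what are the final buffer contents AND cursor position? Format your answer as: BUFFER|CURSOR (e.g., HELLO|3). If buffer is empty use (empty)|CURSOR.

After op 1 (backspace): buf='VKLOTSSC' cursor=0
After op 2 (home): buf='VKLOTSSC' cursor=0
After op 3 (backspace): buf='VKLOTSSC' cursor=0
After op 4 (right): buf='VKLOTSSC' cursor=1
After op 5 (delete): buf='VLOTSSC' cursor=1
After op 6 (backspace): buf='LOTSSC' cursor=0
After op 7 (home): buf='LOTSSC' cursor=0
After op 8 (end): buf='LOTSSC' cursor=6
After op 9 (home): buf='LOTSSC' cursor=0
After op 10 (undo): buf='VLOTSSC' cursor=1

Answer: VLOTSSC|1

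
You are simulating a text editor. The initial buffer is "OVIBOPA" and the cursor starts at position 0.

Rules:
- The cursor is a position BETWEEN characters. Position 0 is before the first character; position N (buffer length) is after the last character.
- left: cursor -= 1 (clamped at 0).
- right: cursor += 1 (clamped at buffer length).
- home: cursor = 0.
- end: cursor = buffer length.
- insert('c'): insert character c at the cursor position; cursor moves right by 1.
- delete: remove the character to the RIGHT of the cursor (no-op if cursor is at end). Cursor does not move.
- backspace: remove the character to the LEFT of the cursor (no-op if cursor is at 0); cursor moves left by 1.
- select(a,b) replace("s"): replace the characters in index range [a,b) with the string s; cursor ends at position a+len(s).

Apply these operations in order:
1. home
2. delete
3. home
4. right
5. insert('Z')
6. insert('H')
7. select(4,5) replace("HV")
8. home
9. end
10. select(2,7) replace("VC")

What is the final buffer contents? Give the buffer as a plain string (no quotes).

Answer: VZVCPA

Derivation:
After op 1 (home): buf='OVIBOPA' cursor=0
After op 2 (delete): buf='VIBOPA' cursor=0
After op 3 (home): buf='VIBOPA' cursor=0
After op 4 (right): buf='VIBOPA' cursor=1
After op 5 (insert('Z')): buf='VZIBOPA' cursor=2
After op 6 (insert('H')): buf='VZHIBOPA' cursor=3
After op 7 (select(4,5) replace("HV")): buf='VZHIHVOPA' cursor=6
After op 8 (home): buf='VZHIHVOPA' cursor=0
After op 9 (end): buf='VZHIHVOPA' cursor=9
After op 10 (select(2,7) replace("VC")): buf='VZVCPA' cursor=4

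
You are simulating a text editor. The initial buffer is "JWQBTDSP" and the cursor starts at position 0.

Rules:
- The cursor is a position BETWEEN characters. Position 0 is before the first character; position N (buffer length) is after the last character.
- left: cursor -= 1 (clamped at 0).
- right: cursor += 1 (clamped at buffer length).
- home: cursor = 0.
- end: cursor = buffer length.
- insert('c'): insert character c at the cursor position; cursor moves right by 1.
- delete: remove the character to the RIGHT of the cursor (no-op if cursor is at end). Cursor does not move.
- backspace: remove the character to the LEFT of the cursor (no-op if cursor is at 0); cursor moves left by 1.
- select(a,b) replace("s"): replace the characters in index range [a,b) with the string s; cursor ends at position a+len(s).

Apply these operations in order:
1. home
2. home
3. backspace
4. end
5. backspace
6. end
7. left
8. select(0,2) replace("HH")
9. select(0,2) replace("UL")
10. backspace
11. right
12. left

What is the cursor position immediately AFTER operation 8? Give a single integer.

Answer: 2

Derivation:
After op 1 (home): buf='JWQBTDSP' cursor=0
After op 2 (home): buf='JWQBTDSP' cursor=0
After op 3 (backspace): buf='JWQBTDSP' cursor=0
After op 4 (end): buf='JWQBTDSP' cursor=8
After op 5 (backspace): buf='JWQBTDS' cursor=7
After op 6 (end): buf='JWQBTDS' cursor=7
After op 7 (left): buf='JWQBTDS' cursor=6
After op 8 (select(0,2) replace("HH")): buf='HHQBTDS' cursor=2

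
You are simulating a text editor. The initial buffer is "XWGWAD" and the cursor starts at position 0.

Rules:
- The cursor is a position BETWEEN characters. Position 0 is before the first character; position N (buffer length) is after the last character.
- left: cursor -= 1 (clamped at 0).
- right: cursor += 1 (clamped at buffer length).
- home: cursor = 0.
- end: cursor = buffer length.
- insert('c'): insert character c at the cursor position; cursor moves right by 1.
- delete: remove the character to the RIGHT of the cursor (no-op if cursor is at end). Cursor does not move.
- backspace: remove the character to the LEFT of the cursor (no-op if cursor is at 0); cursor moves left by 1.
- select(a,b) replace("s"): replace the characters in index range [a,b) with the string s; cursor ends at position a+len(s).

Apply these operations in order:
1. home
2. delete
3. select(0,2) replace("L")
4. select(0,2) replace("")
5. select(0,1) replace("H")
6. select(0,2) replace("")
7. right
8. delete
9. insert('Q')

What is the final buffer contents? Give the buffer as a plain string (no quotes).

Answer: Q

Derivation:
After op 1 (home): buf='XWGWAD' cursor=0
After op 2 (delete): buf='WGWAD' cursor=0
After op 3 (select(0,2) replace("L")): buf='LWAD' cursor=1
After op 4 (select(0,2) replace("")): buf='AD' cursor=0
After op 5 (select(0,1) replace("H")): buf='HD' cursor=1
After op 6 (select(0,2) replace("")): buf='(empty)' cursor=0
After op 7 (right): buf='(empty)' cursor=0
After op 8 (delete): buf='(empty)' cursor=0
After op 9 (insert('Q')): buf='Q' cursor=1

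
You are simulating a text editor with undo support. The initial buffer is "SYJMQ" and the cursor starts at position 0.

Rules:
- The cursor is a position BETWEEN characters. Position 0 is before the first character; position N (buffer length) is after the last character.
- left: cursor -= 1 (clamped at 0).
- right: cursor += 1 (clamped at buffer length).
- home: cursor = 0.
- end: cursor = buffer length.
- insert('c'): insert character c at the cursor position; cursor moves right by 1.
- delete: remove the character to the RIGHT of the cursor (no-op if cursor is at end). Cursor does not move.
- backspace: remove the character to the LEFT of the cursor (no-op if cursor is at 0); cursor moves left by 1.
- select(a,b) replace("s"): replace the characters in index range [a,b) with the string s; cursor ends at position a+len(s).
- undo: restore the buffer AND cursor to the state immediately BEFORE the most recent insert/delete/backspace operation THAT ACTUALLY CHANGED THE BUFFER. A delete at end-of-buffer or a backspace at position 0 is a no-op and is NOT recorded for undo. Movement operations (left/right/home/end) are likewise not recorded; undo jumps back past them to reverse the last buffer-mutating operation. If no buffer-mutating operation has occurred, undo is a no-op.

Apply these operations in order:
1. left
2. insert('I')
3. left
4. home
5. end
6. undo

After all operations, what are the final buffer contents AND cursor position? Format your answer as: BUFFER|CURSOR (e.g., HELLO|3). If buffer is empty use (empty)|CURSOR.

After op 1 (left): buf='SYJMQ' cursor=0
After op 2 (insert('I')): buf='ISYJMQ' cursor=1
After op 3 (left): buf='ISYJMQ' cursor=0
After op 4 (home): buf='ISYJMQ' cursor=0
After op 5 (end): buf='ISYJMQ' cursor=6
After op 6 (undo): buf='SYJMQ' cursor=0

Answer: SYJMQ|0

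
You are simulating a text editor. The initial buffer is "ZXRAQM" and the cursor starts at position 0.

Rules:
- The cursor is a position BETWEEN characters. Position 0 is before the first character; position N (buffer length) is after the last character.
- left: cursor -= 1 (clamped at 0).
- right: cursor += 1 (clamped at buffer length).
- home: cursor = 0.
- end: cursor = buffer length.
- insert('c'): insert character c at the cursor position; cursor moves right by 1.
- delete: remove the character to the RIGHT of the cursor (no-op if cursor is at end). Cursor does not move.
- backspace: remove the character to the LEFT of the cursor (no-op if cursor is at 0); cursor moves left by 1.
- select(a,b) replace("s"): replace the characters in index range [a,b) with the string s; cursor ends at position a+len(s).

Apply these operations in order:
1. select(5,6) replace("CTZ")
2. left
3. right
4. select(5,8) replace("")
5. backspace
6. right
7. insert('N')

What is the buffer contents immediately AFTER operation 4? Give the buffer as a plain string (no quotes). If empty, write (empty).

Answer: ZXRAQ

Derivation:
After op 1 (select(5,6) replace("CTZ")): buf='ZXRAQCTZ' cursor=8
After op 2 (left): buf='ZXRAQCTZ' cursor=7
After op 3 (right): buf='ZXRAQCTZ' cursor=8
After op 4 (select(5,8) replace("")): buf='ZXRAQ' cursor=5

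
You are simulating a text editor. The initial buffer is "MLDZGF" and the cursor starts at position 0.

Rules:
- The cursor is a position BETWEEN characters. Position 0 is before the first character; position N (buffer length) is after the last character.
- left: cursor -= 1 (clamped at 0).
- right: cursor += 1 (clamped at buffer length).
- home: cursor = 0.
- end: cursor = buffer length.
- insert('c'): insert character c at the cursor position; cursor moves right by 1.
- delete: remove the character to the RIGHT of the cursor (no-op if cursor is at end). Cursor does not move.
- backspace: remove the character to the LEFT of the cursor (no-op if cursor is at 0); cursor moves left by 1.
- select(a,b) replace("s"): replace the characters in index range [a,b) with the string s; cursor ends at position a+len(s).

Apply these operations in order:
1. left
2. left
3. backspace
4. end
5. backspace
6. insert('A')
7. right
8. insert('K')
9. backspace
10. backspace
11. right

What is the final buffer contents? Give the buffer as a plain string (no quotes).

Answer: MLDZG

Derivation:
After op 1 (left): buf='MLDZGF' cursor=0
After op 2 (left): buf='MLDZGF' cursor=0
After op 3 (backspace): buf='MLDZGF' cursor=0
After op 4 (end): buf='MLDZGF' cursor=6
After op 5 (backspace): buf='MLDZG' cursor=5
After op 6 (insert('A')): buf='MLDZGA' cursor=6
After op 7 (right): buf='MLDZGA' cursor=6
After op 8 (insert('K')): buf='MLDZGAK' cursor=7
After op 9 (backspace): buf='MLDZGA' cursor=6
After op 10 (backspace): buf='MLDZG' cursor=5
After op 11 (right): buf='MLDZG' cursor=5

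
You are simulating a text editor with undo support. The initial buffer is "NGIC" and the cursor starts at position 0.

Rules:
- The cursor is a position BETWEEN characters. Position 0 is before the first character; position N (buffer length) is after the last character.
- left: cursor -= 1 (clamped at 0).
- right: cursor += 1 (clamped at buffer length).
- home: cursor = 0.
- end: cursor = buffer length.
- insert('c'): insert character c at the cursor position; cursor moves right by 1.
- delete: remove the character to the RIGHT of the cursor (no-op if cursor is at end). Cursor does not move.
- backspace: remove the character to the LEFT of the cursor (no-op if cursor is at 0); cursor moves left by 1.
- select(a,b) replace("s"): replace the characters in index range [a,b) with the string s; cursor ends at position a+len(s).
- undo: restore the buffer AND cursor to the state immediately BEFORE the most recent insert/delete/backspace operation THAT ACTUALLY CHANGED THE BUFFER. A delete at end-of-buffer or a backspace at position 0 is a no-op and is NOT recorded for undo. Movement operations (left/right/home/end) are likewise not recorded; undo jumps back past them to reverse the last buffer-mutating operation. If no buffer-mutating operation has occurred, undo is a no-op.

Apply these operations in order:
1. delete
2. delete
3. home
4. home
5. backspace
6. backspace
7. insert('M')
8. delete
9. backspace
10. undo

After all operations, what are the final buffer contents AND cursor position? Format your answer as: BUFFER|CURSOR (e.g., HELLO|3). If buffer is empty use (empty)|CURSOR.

Answer: MC|1

Derivation:
After op 1 (delete): buf='GIC' cursor=0
After op 2 (delete): buf='IC' cursor=0
After op 3 (home): buf='IC' cursor=0
After op 4 (home): buf='IC' cursor=0
After op 5 (backspace): buf='IC' cursor=0
After op 6 (backspace): buf='IC' cursor=0
After op 7 (insert('M')): buf='MIC' cursor=1
After op 8 (delete): buf='MC' cursor=1
After op 9 (backspace): buf='C' cursor=0
After op 10 (undo): buf='MC' cursor=1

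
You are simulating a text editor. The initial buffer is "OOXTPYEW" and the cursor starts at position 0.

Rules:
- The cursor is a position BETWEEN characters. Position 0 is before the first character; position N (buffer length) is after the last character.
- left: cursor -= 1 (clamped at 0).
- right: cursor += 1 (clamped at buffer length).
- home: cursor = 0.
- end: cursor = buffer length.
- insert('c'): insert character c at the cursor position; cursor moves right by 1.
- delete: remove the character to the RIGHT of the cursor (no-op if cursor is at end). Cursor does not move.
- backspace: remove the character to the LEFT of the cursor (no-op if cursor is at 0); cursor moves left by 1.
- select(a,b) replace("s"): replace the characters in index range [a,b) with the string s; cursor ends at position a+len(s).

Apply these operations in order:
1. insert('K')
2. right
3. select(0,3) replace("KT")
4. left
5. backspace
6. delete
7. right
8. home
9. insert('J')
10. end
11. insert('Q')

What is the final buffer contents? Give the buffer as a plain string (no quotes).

After op 1 (insert('K')): buf='KOOXTPYEW' cursor=1
After op 2 (right): buf='KOOXTPYEW' cursor=2
After op 3 (select(0,3) replace("KT")): buf='KTXTPYEW' cursor=2
After op 4 (left): buf='KTXTPYEW' cursor=1
After op 5 (backspace): buf='TXTPYEW' cursor=0
After op 6 (delete): buf='XTPYEW' cursor=0
After op 7 (right): buf='XTPYEW' cursor=1
After op 8 (home): buf='XTPYEW' cursor=0
After op 9 (insert('J')): buf='JXTPYEW' cursor=1
After op 10 (end): buf='JXTPYEW' cursor=7
After op 11 (insert('Q')): buf='JXTPYEWQ' cursor=8

Answer: JXTPYEWQ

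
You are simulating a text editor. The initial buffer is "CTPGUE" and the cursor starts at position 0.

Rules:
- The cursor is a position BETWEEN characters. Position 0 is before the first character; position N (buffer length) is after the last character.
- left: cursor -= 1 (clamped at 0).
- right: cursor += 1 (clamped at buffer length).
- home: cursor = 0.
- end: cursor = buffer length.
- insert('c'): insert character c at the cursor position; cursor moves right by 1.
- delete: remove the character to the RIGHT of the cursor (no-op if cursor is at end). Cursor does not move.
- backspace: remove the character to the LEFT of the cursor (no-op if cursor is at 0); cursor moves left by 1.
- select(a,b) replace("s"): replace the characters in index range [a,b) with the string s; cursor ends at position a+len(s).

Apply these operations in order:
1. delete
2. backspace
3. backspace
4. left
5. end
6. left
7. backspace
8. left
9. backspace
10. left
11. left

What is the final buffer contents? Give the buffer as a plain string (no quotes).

Answer: TGE

Derivation:
After op 1 (delete): buf='TPGUE' cursor=0
After op 2 (backspace): buf='TPGUE' cursor=0
After op 3 (backspace): buf='TPGUE' cursor=0
After op 4 (left): buf='TPGUE' cursor=0
After op 5 (end): buf='TPGUE' cursor=5
After op 6 (left): buf='TPGUE' cursor=4
After op 7 (backspace): buf='TPGE' cursor=3
After op 8 (left): buf='TPGE' cursor=2
After op 9 (backspace): buf='TGE' cursor=1
After op 10 (left): buf='TGE' cursor=0
After op 11 (left): buf='TGE' cursor=0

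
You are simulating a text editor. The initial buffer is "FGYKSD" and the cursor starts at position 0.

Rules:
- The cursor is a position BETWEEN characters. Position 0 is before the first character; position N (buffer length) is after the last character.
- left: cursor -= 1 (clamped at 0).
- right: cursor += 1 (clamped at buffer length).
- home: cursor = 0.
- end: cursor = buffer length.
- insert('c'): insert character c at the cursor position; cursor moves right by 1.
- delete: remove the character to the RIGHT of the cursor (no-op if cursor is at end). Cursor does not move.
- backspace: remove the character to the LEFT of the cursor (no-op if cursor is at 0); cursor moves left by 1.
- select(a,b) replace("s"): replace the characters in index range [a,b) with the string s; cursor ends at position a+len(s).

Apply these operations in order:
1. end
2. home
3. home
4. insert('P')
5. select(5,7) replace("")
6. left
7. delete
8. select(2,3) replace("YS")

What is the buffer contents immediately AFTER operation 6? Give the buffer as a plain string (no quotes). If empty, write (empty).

After op 1 (end): buf='FGYKSD' cursor=6
After op 2 (home): buf='FGYKSD' cursor=0
After op 3 (home): buf='FGYKSD' cursor=0
After op 4 (insert('P')): buf='PFGYKSD' cursor=1
After op 5 (select(5,7) replace("")): buf='PFGYK' cursor=5
After op 6 (left): buf='PFGYK' cursor=4

Answer: PFGYK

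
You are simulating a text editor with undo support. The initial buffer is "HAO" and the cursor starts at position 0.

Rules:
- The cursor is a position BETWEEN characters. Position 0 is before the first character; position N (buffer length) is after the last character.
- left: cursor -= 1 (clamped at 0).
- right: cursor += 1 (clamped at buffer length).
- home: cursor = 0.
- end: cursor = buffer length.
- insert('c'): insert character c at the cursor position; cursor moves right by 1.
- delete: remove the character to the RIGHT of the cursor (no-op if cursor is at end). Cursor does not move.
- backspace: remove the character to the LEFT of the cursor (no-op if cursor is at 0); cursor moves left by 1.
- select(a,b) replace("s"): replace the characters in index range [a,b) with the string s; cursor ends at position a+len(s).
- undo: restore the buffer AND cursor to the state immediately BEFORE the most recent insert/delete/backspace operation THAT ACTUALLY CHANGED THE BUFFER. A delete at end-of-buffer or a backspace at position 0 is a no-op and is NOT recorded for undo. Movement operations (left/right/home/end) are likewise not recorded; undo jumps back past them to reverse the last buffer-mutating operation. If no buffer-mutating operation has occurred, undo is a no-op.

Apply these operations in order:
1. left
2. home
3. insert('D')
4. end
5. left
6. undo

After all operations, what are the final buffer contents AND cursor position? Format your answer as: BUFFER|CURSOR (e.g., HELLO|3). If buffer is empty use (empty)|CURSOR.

Answer: HAO|0

Derivation:
After op 1 (left): buf='HAO' cursor=0
After op 2 (home): buf='HAO' cursor=0
After op 3 (insert('D')): buf='DHAO' cursor=1
After op 4 (end): buf='DHAO' cursor=4
After op 5 (left): buf='DHAO' cursor=3
After op 6 (undo): buf='HAO' cursor=0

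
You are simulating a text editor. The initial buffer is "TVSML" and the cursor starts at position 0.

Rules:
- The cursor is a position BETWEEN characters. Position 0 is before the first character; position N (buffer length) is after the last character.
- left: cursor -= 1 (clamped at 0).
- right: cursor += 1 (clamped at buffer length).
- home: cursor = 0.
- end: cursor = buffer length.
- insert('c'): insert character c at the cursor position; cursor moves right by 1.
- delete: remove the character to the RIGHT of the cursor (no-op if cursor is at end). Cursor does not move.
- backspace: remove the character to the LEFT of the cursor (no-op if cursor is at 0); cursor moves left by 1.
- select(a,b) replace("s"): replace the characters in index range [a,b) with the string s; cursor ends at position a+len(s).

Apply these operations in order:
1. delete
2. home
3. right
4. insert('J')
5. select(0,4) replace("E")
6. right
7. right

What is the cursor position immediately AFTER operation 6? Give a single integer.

After op 1 (delete): buf='VSML' cursor=0
After op 2 (home): buf='VSML' cursor=0
After op 3 (right): buf='VSML' cursor=1
After op 4 (insert('J')): buf='VJSML' cursor=2
After op 5 (select(0,4) replace("E")): buf='EL' cursor=1
After op 6 (right): buf='EL' cursor=2

Answer: 2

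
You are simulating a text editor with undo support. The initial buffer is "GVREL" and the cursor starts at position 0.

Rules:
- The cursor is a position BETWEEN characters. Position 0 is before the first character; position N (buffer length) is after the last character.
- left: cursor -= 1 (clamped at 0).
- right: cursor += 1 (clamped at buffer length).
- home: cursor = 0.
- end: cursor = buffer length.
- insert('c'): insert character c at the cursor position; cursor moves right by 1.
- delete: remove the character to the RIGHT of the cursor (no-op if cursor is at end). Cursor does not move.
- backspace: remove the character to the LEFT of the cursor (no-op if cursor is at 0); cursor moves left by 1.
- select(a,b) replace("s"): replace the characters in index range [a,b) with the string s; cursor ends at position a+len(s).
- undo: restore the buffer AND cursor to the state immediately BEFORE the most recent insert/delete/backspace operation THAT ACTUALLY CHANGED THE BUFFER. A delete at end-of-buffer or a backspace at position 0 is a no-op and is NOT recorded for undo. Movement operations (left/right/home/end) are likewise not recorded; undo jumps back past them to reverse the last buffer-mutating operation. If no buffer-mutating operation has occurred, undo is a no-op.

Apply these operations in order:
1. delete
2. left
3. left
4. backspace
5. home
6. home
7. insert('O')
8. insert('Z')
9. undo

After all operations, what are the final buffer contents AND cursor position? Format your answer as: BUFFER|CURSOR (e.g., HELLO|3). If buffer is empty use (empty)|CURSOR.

After op 1 (delete): buf='VREL' cursor=0
After op 2 (left): buf='VREL' cursor=0
After op 3 (left): buf='VREL' cursor=0
After op 4 (backspace): buf='VREL' cursor=0
After op 5 (home): buf='VREL' cursor=0
After op 6 (home): buf='VREL' cursor=0
After op 7 (insert('O')): buf='OVREL' cursor=1
After op 8 (insert('Z')): buf='OZVREL' cursor=2
After op 9 (undo): buf='OVREL' cursor=1

Answer: OVREL|1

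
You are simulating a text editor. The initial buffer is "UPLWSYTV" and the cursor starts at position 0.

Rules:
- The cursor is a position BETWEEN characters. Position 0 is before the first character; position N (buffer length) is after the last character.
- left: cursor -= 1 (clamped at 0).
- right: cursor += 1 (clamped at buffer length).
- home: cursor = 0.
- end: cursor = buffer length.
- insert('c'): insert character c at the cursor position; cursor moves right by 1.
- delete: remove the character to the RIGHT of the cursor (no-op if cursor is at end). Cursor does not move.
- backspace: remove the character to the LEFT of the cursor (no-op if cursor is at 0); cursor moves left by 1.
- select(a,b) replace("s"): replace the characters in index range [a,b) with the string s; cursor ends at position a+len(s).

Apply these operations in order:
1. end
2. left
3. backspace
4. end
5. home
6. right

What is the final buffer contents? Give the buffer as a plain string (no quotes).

Answer: UPLWSYV

Derivation:
After op 1 (end): buf='UPLWSYTV' cursor=8
After op 2 (left): buf='UPLWSYTV' cursor=7
After op 3 (backspace): buf='UPLWSYV' cursor=6
After op 4 (end): buf='UPLWSYV' cursor=7
After op 5 (home): buf='UPLWSYV' cursor=0
After op 6 (right): buf='UPLWSYV' cursor=1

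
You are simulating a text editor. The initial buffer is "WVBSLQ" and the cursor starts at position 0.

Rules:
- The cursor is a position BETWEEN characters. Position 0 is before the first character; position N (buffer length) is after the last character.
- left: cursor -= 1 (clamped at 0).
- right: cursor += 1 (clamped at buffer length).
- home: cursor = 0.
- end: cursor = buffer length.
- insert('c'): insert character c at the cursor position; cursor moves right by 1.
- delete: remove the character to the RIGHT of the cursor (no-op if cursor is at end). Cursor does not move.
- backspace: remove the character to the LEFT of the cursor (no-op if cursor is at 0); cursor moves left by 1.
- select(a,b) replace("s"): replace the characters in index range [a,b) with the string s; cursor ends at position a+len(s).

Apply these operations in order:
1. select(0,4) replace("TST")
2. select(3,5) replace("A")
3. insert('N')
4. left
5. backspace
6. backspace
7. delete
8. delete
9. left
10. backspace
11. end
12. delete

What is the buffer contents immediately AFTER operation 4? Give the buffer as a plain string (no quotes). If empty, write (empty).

Answer: TSTAN

Derivation:
After op 1 (select(0,4) replace("TST")): buf='TSTLQ' cursor=3
After op 2 (select(3,5) replace("A")): buf='TSTA' cursor=4
After op 3 (insert('N')): buf='TSTAN' cursor=5
After op 4 (left): buf='TSTAN' cursor=4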